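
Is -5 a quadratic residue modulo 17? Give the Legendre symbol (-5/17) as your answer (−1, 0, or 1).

First reduce: -5 ≡ 12 (mod 17).
Pull out 2^2: since 17 ≡ 1 (mod 8), (2/17) = +1, so (2/17)^2 = +1.
Reciprocity: 3 ≡ 3 and 17 ≡ 1 (mod 4), so (3/17) = +(17/3).
Reduce top mod 3: now compute (2/3).
Pull out 2: since 3 ≡ 3 (mod 8), (2/3) = -1.
Reached (1/3) = 1. Collecting the sign flips along the way, the symbol is -1.

-1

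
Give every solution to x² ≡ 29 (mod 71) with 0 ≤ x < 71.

10, 61

Since 71 ≡ 3 (mod 4), a square root of 29 is 29^((71+1)/4) = 29^18 mod 71.
Repeated squaring: 29^2≡60, 29^4≡50, 29^8≡15, 29^16≡12 (mod 71).
29^18 = 29^(16+2) ≡ 10 (mod 71).
Check: 10² = 100 ≡ 29 (mod 71). The two roots are 10 and 61.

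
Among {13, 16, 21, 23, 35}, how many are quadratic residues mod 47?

2

(13/47) = -1 → non-residue.
(16/47) = +1 → QR.
(21/47) = +1 → QR.
(23/47) = -1 → non-residue.
(35/47) = -1 → non-residue.
Total quadratic residues among the 5: 2.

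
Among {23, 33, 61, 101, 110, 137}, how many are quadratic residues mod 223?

3

(23/223) = -1 → non-residue.
(33/223) = +1 → QR.
(61/223) = -1 → non-residue.
(101/223) = +1 → QR.
(110/223) = +1 → QR.
(137/223) = -1 → non-residue.
Total quadratic residues among the 6: 3.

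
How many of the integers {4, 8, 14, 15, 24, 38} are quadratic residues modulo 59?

(4/59) = +1 → QR.
(8/59) = -1 → non-residue.
(14/59) = -1 → non-residue.
(15/59) = +1 → QR.
(24/59) = -1 → non-residue.
(38/59) = -1 → non-residue.
Total quadratic residues among the 6: 2.

2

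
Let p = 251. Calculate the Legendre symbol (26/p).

-1

Euler's criterion: (26/251) ≡ 26^125 (mod 251).
26^2 ≡ 174 (mod 251)
26^4 ≡ 156 (mod 251)
26^8 ≡ 240 (mod 251)
26^16 ≡ 121 (mod 251)
26^32 ≡ 83 (mod 251)
26^64 ≡ 112 (mod 251)
26^125 = 26^(64+32+16+8+4+1) ≡ 250 (mod 251).
Result is 250 ≡ −1, so (26/251) = −1.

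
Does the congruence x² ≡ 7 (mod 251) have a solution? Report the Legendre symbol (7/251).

Reciprocity: 7 ≡ 3 and 251 ≡ 3 (mod 4), so (7/251) = −(251/7).
Reduce top mod 7: now compute (6/7).
Pull out 2: since 7 ≡ 7 (mod 8), (2/7) = +1.
Reciprocity: 3 ≡ 3 and 7 ≡ 3 (mod 4), so (3/7) = −(7/3).
Reduce top mod 3: now compute (1/3).
Reached (1/3) = 1. Collecting the sign flips along the way, the symbol is +1.

1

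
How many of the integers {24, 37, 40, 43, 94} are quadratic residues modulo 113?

(24/113) = -1 → non-residue.
(37/113) = -1 → non-residue.
(40/113) = -1 → non-residue.
(43/113) = -1 → non-residue.
(94/113) = -1 → non-residue.
Total quadratic residues among the 5: 0.

0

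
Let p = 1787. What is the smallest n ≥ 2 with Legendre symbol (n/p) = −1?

(2/1787) = −1, so 2 is the smallest positive non-residue mod 1787.

2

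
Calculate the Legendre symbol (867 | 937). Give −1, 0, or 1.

Reciprocity: 867 ≡ 3 and 937 ≡ 1 (mod 4), so (867/937) = +(937/867).
Reduce top mod 867: now compute (70/867).
Pull out 2: since 867 ≡ 3 (mod 8), (2/867) = -1.
Reciprocity: 35 ≡ 3 and 867 ≡ 3 (mod 4), so (35/867) = −(867/35).
Reduce top mod 35: now compute (27/35).
Reciprocity: 27 ≡ 3 and 35 ≡ 3 (mod 4), so (27/35) = −(35/27).
Reduce top mod 27: now compute (8/27).
Pull out 2^3: since 27 ≡ 3 (mod 8), (2/27) = -1, so (2/27)^3 = -1.
Reached (1/27) = 1. Collecting the sign flips along the way, the symbol is +1.

1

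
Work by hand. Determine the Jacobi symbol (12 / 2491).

Pull out 2^2: since 2491 ≡ 3 (mod 8), (2/2491) = -1, so (2/2491)^2 = +1.
Reciprocity: 3 ≡ 3 and 2491 ≡ 3 (mod 4), so (3/2491) = −(2491/3).
Reduce top mod 3: now compute (1/3).
Reached (1/3) = 1. Collecting the sign flips along the way, the symbol is -1.

-1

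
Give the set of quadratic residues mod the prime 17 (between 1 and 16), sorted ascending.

Square k = 1,…,8 (k and 17−k give the same square):
1²=1, 2²=4, 3²=9, 4²=16, 5²≡8, 6²≡2, 7²≡15, 8²≡13 (mod 17).
So the quadratic residues mod 17 are {1, 2, 4, 8, 9, 13, 15, 16}.

1, 2, 4, 8, 9, 13, 15, 16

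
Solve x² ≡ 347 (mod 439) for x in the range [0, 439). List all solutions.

Since 439 ≡ 3 (mod 4), a square root of 347 is 347^((439+1)/4) = 347^110 mod 439.
Repeated squaring: 347^2≡123, 347^4≡203, 347^8≡382, 347^16≡176, 347^32≡246, 347^64≡373 (mod 439).
347^110 = 347^(64+32+8+4+2) ≡ 35 (mod 439).
Check: 35² = 1225 ≡ 347 (mod 439). The two roots are 35 and 404.

35, 404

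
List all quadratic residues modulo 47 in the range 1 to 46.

Square k = 1,…,23 (k and 47−k give the same square):
1²=1, 2²=4, 3²=9, 4²=16, 5²=25, 6²=36, 7²≡2, 8²≡17, 9²≡34, 10²≡6, 11²≡27, 12²≡3, 13²≡28, 14²≡8, 15²≡37, 16²≡21, 17²≡7, 18²≡42, 19²≡32, 20²≡24, 21²≡18, 22²≡14, 23²≡12 (mod 47).
So the quadratic residues mod 47 are {1, 2, 3, 4, 6, 7, 8, 9, 12, 14, 16, 17, 18, 21, 24, 25, 27, 28, 32, 34, 36, 37, 42}.

1 2 3 4 6 7 8 9 12 14 16 17 18 21 24 25 27 28 32 34 36 37 42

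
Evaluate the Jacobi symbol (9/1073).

1

Reciprocity: 9 ≡ 1 and 1073 ≡ 1 (mod 4), so (9/1073) = +(1073/9).
Reduce top mod 9: now compute (2/9).
Pull out 2: since 9 ≡ 1 (mod 8), (2/9) = +1.
Reached (1/9) = 1. Collecting the sign flips along the way, the symbol is +1.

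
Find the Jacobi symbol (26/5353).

1

Pull out 2: since 5353 ≡ 1 (mod 8), (2/5353) = +1.
Reciprocity: 13 ≡ 1 and 5353 ≡ 1 (mod 4), so (13/5353) = +(5353/13).
Reduce top mod 13: now compute (10/13).
Pull out 2: since 13 ≡ 5 (mod 8), (2/13) = -1.
Reciprocity: 5 ≡ 1 and 13 ≡ 1 (mod 4), so (5/13) = +(13/5).
Reduce top mod 5: now compute (3/5).
Reciprocity: 3 ≡ 3 and 5 ≡ 1 (mod 4), so (3/5) = +(5/3).
Reduce top mod 3: now compute (2/3).
Pull out 2: since 3 ≡ 3 (mod 8), (2/3) = -1.
Reached (1/3) = 1. Collecting the sign flips along the way, the symbol is +1.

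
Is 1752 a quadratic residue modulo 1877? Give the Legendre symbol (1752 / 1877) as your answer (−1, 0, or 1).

-1

Pull out 2^3: since 1877 ≡ 5 (mod 8), (2/1877) = -1, so (2/1877)^3 = -1.
Reciprocity: 219 ≡ 3 and 1877 ≡ 1 (mod 4), so (219/1877) = +(1877/219).
Reduce top mod 219: now compute (125/219).
Reciprocity: 125 ≡ 1 and 219 ≡ 3 (mod 4), so (125/219) = +(219/125).
Reduce top mod 125: now compute (94/125).
Pull out 2: since 125 ≡ 5 (mod 8), (2/125) = -1.
Reciprocity: 47 ≡ 3 and 125 ≡ 1 (mod 4), so (47/125) = +(125/47).
Reduce top mod 47: now compute (31/47).
Reciprocity: 31 ≡ 3 and 47 ≡ 3 (mod 4), so (31/47) = −(47/31).
Reduce top mod 31: now compute (16/31).
Pull out 2^4: since 31 ≡ 7 (mod 8), (2/31) = +1, so (2/31)^4 = +1.
Reached (1/31) = 1. Collecting the sign flips along the way, the symbol is -1.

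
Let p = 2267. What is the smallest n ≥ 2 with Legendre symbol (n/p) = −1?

(2/2267) = −1, so 2 is the smallest positive non-residue mod 2267.

2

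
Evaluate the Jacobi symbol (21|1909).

Reciprocity: 21 ≡ 1 and 1909 ≡ 1 (mod 4), so (21/1909) = +(1909/21).
Reduce top mod 21: now compute (19/21).
Reciprocity: 19 ≡ 3 and 21 ≡ 1 (mod 4), so (19/21) = +(21/19).
Reduce top mod 19: now compute (2/19).
Pull out 2: since 19 ≡ 3 (mod 8), (2/19) = -1.
Reached (1/19) = 1. Collecting the sign flips along the way, the symbol is -1.

-1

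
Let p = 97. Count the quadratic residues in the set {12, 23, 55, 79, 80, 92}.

(12/97) = +1 → QR.
(23/97) = -1 → non-residue.
(55/97) = -1 → non-residue.
(79/97) = +1 → QR.
(80/97) = -1 → non-residue.
(92/97) = -1 → non-residue.
Total quadratic residues among the 6: 2.

2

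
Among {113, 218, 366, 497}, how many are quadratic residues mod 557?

(113/557) = +1 → QR.
(218/557) = -1 → non-residue.
(366/557) = -1 → non-residue.
(497/557) = +1 → QR.
Total quadratic residues among the 4: 2.

2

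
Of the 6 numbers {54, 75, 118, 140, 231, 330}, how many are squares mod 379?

(54/379) = +1 → QR.
(75/379) = -1 → non-residue.
(118/379) = +1 → QR.
(140/379) = -1 → non-residue.
(231/379) = -1 → non-residue.
(330/379) = -1 → non-residue.
Total quadratic residues among the 6: 2.

2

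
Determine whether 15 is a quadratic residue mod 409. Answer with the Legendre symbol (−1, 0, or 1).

1

Euler's criterion: (15/409) ≡ 15^204 (mod 409).
15^2 ≡ 225 (mod 409)
15^4 ≡ 318 (mod 409)
15^8 ≡ 101 (mod 409)
15^16 ≡ 385 (mod 409)
15^32 ≡ 167 (mod 409)
15^64 ≡ 77 (mod 409)
15^128 ≡ 203 (mod 409)
15^204 = 15^(128+64+8+4) ≡ 1 (mod 409).
Result is 1, so (15/409) = 1.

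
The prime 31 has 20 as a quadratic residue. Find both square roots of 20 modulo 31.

12, 19

Since 31 ≡ 3 (mod 4), a square root of 20 is 20^((31+1)/4) = 20^8 mod 31.
Repeated squaring: 20^2≡28, 20^4≡9, 20^8≡19 (mod 31).
20^8 = 20^(8) ≡ 19 (mod 31).
Check: 19² = 361 ≡ 20 (mod 31). The two roots are 12 and 19.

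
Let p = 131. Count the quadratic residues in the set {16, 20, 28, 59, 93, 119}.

4

(16/131) = +1 → QR.
(20/131) = +1 → QR.
(28/131) = +1 → QR.
(59/131) = +1 → QR.
(93/131) = -1 → non-residue.
(119/131) = -1 → non-residue.
Total quadratic residues among the 6: 4.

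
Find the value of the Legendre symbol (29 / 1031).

Reciprocity: 29 ≡ 1 and 1031 ≡ 3 (mod 4), so (29/1031) = +(1031/29).
Reduce top mod 29: now compute (16/29).
Pull out 2^4: since 29 ≡ 5 (mod 8), (2/29) = -1, so (2/29)^4 = +1.
Reached (1/29) = 1. Collecting the sign flips along the way, the symbol is +1.

1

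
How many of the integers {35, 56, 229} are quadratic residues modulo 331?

1

(35/331) = -1 → non-residue.
(56/331) = +1 → QR.
(229/331) = -1 → non-residue.
Total quadratic residues among the 3: 1.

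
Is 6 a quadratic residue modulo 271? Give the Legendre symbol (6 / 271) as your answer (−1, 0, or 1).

-1

Pull out 2: since 271 ≡ 7 (mod 8), (2/271) = +1.
Reciprocity: 3 ≡ 3 and 271 ≡ 3 (mod 4), so (3/271) = −(271/3).
Reduce top mod 3: now compute (1/3).
Reached (1/3) = 1. Collecting the sign flips along the way, the symbol is -1.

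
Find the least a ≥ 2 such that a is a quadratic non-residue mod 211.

2

(2/211) = −1, so 2 is the smallest positive non-residue mod 211.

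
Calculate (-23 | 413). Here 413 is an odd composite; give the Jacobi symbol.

First reduce: -23 ≡ 390 (mod 413).
Pull out 2: since 413 ≡ 5 (mod 8), (2/413) = -1.
Reciprocity: 195 ≡ 3 and 413 ≡ 1 (mod 4), so (195/413) = +(413/195).
Reduce top mod 195: now compute (23/195).
Reciprocity: 23 ≡ 3 and 195 ≡ 3 (mod 4), so (23/195) = −(195/23).
Reduce top mod 23: now compute (11/23).
Reciprocity: 11 ≡ 3 and 23 ≡ 3 (mod 4), so (11/23) = −(23/11).
Reduce top mod 11: now compute (1/11).
Reached (1/11) = 1. Collecting the sign flips along the way, the symbol is -1.

-1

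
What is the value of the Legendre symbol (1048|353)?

Euler's criterion: (1048/353) ≡ 342^176 (mod 353).
342^2 ≡ 121 (mod 353)
342^4 ≡ 168 (mod 353)
342^8 ≡ 337 (mod 353)
342^16 ≡ 256 (mod 353)
342^32 ≡ 231 (mod 353)
342^64 ≡ 58 (mod 353)
342^128 ≡ 187 (mod 353)
342^176 = 342^(128+32+16) ≡ 1 (mod 353).
Result is 1, so (1048/353) = 1.

1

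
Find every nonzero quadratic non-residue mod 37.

2, 5, 6, 8, 13, 14, 15, 17, 18, 19, 20, 22, 23, 24, 29, 31, 32, 35

Square k = 1,…,18 (k and 37−k give the same square):
1²=1, 2²=4, 3²=9, 4²=16, 5²=25, 6²=36, 7²≡12, 8²≡27, 9²≡7, 10²≡26, 11²≡10, 12²≡33, 13²≡21, 14²≡11, 15²≡3, 16²≡34, 17²≡30, 18²≡28 (mod 37).
The residues are {1, 3, 4, 7, 9, 10, 11, 12, 16, 21, 25, 26, 27, 28, 30, 33, 34, 36}; the non-residues are the remaining 18 nonzero classes.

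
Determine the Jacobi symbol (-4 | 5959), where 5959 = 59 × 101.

First reduce: -4 ≡ 5955 (mod 5959).
Reciprocity: 5955 ≡ 3 and 5959 ≡ 3 (mod 4), so (5955/5959) = −(5959/5955).
Reduce top mod 5955: now compute (4/5955).
Pull out 2^2: since 5955 ≡ 3 (mod 8), (2/5955) = -1, so (2/5955)^2 = +1.
Reached (1/5955) = 1. Collecting the sign flips along the way, the symbol is -1.

-1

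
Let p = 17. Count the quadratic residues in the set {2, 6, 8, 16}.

(2/17) = +1 → QR.
(6/17) = -1 → non-residue.
(8/17) = +1 → QR.
(16/17) = +1 → QR.
Total quadratic residues among the 4: 3.

3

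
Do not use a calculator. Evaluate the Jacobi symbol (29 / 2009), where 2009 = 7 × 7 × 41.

Reciprocity: 29 ≡ 1 and 2009 ≡ 1 (mod 4), so (29/2009) = +(2009/29).
Reduce top mod 29: now compute (8/29).
Pull out 2^3: since 29 ≡ 5 (mod 8), (2/29) = -1, so (2/29)^3 = -1.
Reached (1/29) = 1. Collecting the sign flips along the way, the symbol is -1.

-1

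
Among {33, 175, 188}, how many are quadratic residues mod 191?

(33/191) = -1 → non-residue.
(175/191) = -1 → non-residue.
(188/191) = -1 → non-residue.
Total quadratic residues among the 3: 0.

0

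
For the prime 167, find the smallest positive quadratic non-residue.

5

(2/167) = +1, so 2 is a residue.
(3/167) = +1, so 3 is a residue.
(4/167) = +1, so 4 is a residue.
(5/167) = −1, so 5 is the smallest positive non-residue mod 167.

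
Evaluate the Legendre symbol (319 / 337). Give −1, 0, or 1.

1

Euler's criterion: (319/337) ≡ 319^168 (mod 337).
319^2 ≡ 324 (mod 337)
319^4 ≡ 169 (mod 337)
319^8 ≡ 253 (mod 337)
319^16 ≡ 316 (mod 337)
319^32 ≡ 104 (mod 337)
319^64 ≡ 32 (mod 337)
319^128 ≡ 13 (mod 337)
319^168 = 319^(128+32+8) ≡ 1 (mod 337).
Result is 1, so (319/337) = 1.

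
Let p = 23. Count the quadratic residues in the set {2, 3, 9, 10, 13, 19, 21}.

4

(2/23) = +1 → QR.
(3/23) = +1 → QR.
(9/23) = +1 → QR.
(10/23) = -1 → non-residue.
(13/23) = +1 → QR.
(19/23) = -1 → non-residue.
(21/23) = -1 → non-residue.
Total quadratic residues among the 7: 4.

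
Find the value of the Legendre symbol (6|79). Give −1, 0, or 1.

-1

Euler's criterion: (6/79) ≡ 6^39 (mod 79).
6^2 ≡ 36 (mod 79)
6^4 ≡ 32 (mod 79)
6^8 ≡ 76 (mod 79)
6^16 ≡ 9 (mod 79)
6^32 ≡ 2 (mod 79)
6^39 = 6^(32+4+2+1) ≡ 78 (mod 79).
Result is 78 ≡ −1, so (6/79) = −1.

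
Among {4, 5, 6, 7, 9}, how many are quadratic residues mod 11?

3

(4/11) = +1 → QR.
(5/11) = +1 → QR.
(6/11) = -1 → non-residue.
(7/11) = -1 → non-residue.
(9/11) = +1 → QR.
Total quadratic residues among the 5: 3.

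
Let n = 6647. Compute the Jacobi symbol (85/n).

0

Reciprocity: 85 ≡ 1 and 6647 ≡ 3 (mod 4), so (85/6647) = +(6647/85).
Reduce top mod 85: now compute (17/85).
Reciprocity: 17 ≡ 1 and 85 ≡ 1 (mod 4), so (17/85) = +(85/17).
Reduce top mod 17: now compute (0/17).
Top reduces to 0: gcd > 1, so the symbol is 0.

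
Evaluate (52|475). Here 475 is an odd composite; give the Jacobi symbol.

-1

Pull out 2^2: since 475 ≡ 3 (mod 8), (2/475) = -1, so (2/475)^2 = +1.
Reciprocity: 13 ≡ 1 and 475 ≡ 3 (mod 4), so (13/475) = +(475/13).
Reduce top mod 13: now compute (7/13).
Reciprocity: 7 ≡ 3 and 13 ≡ 1 (mod 4), so (7/13) = +(13/7).
Reduce top mod 7: now compute (6/7).
Pull out 2: since 7 ≡ 7 (mod 8), (2/7) = +1.
Reciprocity: 3 ≡ 3 and 7 ≡ 3 (mod 4), so (3/7) = −(7/3).
Reduce top mod 3: now compute (1/3).
Reached (1/3) = 1. Collecting the sign flips along the way, the symbol is -1.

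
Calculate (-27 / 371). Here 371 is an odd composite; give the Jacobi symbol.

First reduce: -27 ≡ 344 (mod 371).
Pull out 2^3: since 371 ≡ 3 (mod 8), (2/371) = -1, so (2/371)^3 = -1.
Reciprocity: 43 ≡ 3 and 371 ≡ 3 (mod 4), so (43/371) = −(371/43).
Reduce top mod 43: now compute (27/43).
Reciprocity: 27 ≡ 3 and 43 ≡ 3 (mod 4), so (27/43) = −(43/27).
Reduce top mod 27: now compute (16/27).
Pull out 2^4: since 27 ≡ 3 (mod 8), (2/27) = -1, so (2/27)^4 = +1.
Reached (1/27) = 1. Collecting the sign flips along the way, the symbol is -1.

-1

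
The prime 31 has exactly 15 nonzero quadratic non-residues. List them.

3, 6, 11, 12, 13, 15, 17, 21, 22, 23, 24, 26, 27, 29, 30

Square k = 1,…,15 (k and 31−k give the same square):
1²=1, 2²=4, 3²=9, 4²=16, 5²=25, 6²≡5, 7²≡18, 8²≡2, 9²≡19, 10²≡7, 11²≡28, 12²≡20, 13²≡14, 14²≡10, 15²≡8 (mod 31).
The residues are {1, 2, 4, 5, 7, 8, 9, 10, 14, 16, 18, 19, 20, 25, 28}; the non-residues are the remaining 15 nonzero classes.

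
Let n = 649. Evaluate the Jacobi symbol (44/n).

Pull out 2^2: since 649 ≡ 1 (mod 8), (2/649) = +1, so (2/649)^2 = +1.
Reciprocity: 11 ≡ 3 and 649 ≡ 1 (mod 4), so (11/649) = +(649/11).
Reduce top mod 11: now compute (0/11).
Top reduces to 0: gcd > 1, so the symbol is 0.

0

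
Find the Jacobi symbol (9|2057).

Reciprocity: 9 ≡ 1 and 2057 ≡ 1 (mod 4), so (9/2057) = +(2057/9).
Reduce top mod 9: now compute (5/9).
Reciprocity: 5 ≡ 1 and 9 ≡ 1 (mod 4), so (5/9) = +(9/5).
Reduce top mod 5: now compute (4/5).
Pull out 2^2: since 5 ≡ 5 (mod 8), (2/5) = -1, so (2/5)^2 = +1.
Reached (1/5) = 1. Collecting the sign flips along the way, the symbol is +1.

1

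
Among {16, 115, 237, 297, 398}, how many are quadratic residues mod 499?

3

(16/499) = +1 → QR.
(115/499) = -1 → non-residue.
(237/499) = +1 → QR.
(297/499) = +1 → QR.
(398/499) = -1 → non-residue.
Total quadratic residues among the 5: 3.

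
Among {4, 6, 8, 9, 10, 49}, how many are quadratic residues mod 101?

(4/101) = +1 → QR.
(6/101) = +1 → QR.
(8/101) = -1 → non-residue.
(9/101) = +1 → QR.
(10/101) = -1 → non-residue.
(49/101) = +1 → QR.
Total quadratic residues among the 6: 4.

4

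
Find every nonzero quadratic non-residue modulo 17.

3 5 6 7 10 11 12 14

Square k = 1,…,8 (k and 17−k give the same square):
1²=1, 2²=4, 3²=9, 4²=16, 5²≡8, 6²≡2, 7²≡15, 8²≡13 (mod 17).
The residues are {1, 2, 4, 8, 9, 13, 15, 16}; the non-residues are the remaining 8 nonzero classes.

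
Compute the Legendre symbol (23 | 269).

Reciprocity: 23 ≡ 3 and 269 ≡ 1 (mod 4), so (23/269) = +(269/23).
Reduce top mod 23: now compute (16/23).
Pull out 2^4: since 23 ≡ 7 (mod 8), (2/23) = +1, so (2/23)^4 = +1.
Reached (1/23) = 1. Collecting the sign flips along the way, the symbol is +1.

1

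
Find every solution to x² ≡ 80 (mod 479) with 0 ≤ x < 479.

Since 479 ≡ 3 (mod 4), a square root of 80 is 80^((479+1)/4) = 80^120 mod 479.
Repeated squaring: 80^2≡173, 80^4≡231, 80^8≡192, 80^16≡460, 80^32≡361, 80^64≡33 (mod 479).
80^120 = 80^(64+32+16+8) ≡ 88 (mod 479).
Check: 88² = 7744 ≡ 80 (mod 479). The two roots are 88 and 391.

88, 391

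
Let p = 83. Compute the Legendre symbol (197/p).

1

First reduce: 197 ≡ 31 (mod 83).
Reciprocity: 31 ≡ 3 and 83 ≡ 3 (mod 4), so (31/83) = −(83/31).
Reduce top mod 31: now compute (21/31).
Reciprocity: 21 ≡ 1 and 31 ≡ 3 (mod 4), so (21/31) = +(31/21).
Reduce top mod 21: now compute (10/21).
Pull out 2: since 21 ≡ 5 (mod 8), (2/21) = -1.
Reciprocity: 5 ≡ 1 and 21 ≡ 1 (mod 4), so (5/21) = +(21/5).
Reduce top mod 5: now compute (1/5).
Reached (1/5) = 1. Collecting the sign flips along the way, the symbol is +1.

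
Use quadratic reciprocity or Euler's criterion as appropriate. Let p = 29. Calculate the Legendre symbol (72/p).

Euler's criterion: (72/29) ≡ 14^14 (mod 29).
14^2 ≡ 22 (mod 29)
14^4 ≡ 20 (mod 29)
14^8 ≡ 23 (mod 29)
14^14 = 14^(8+4+2) ≡ 28 (mod 29).
Result is 28 ≡ −1, so (72/29) = −1.

-1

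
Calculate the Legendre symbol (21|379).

Reciprocity: 21 ≡ 1 and 379 ≡ 3 (mod 4), so (21/379) = +(379/21).
Reduce top mod 21: now compute (1/21).
Reached (1/21) = 1. Collecting the sign flips along the way, the symbol is +1.

1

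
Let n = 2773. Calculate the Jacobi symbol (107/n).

-1

Reciprocity: 107 ≡ 3 and 2773 ≡ 1 (mod 4), so (107/2773) = +(2773/107).
Reduce top mod 107: now compute (98/107).
Pull out 2: since 107 ≡ 3 (mod 8), (2/107) = -1.
Reciprocity: 49 ≡ 1 and 107 ≡ 3 (mod 4), so (49/107) = +(107/49).
Reduce top mod 49: now compute (9/49).
Reciprocity: 9 ≡ 1 and 49 ≡ 1 (mod 4), so (9/49) = +(49/9).
Reduce top mod 9: now compute (4/9).
Pull out 2^2: since 9 ≡ 1 (mod 8), (2/9) = +1, so (2/9)^2 = +1.
Reached (1/9) = 1. Collecting the sign flips along the way, the symbol is -1.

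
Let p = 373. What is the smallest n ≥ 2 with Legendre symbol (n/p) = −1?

(2/373) = −1, so 2 is the smallest positive non-residue mod 373.

2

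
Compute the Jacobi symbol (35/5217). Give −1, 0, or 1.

-1

Reciprocity: 35 ≡ 3 and 5217 ≡ 1 (mod 4), so (35/5217) = +(5217/35).
Reduce top mod 35: now compute (2/35).
Pull out 2: since 35 ≡ 3 (mod 8), (2/35) = -1.
Reached (1/35) = 1. Collecting the sign flips along the way, the symbol is -1.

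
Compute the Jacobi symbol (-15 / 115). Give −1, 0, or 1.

0

First reduce: -15 ≡ 100 (mod 115).
Pull out 2^2: since 115 ≡ 3 (mod 8), (2/115) = -1, so (2/115)^2 = +1.
Reciprocity: 25 ≡ 1 and 115 ≡ 3 (mod 4), so (25/115) = +(115/25).
Reduce top mod 25: now compute (15/25).
Reciprocity: 15 ≡ 3 and 25 ≡ 1 (mod 4), so (15/25) = +(25/15).
Reduce top mod 15: now compute (10/15).
Pull out 2: since 15 ≡ 7 (mod 8), (2/15) = +1.
Reciprocity: 5 ≡ 1 and 15 ≡ 3 (mod 4), so (5/15) = +(15/5).
Reduce top mod 5: now compute (0/5).
Top reduces to 0: gcd > 1, so the symbol is 0.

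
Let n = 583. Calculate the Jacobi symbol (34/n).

Pull out 2: since 583 ≡ 7 (mod 8), (2/583) = +1.
Reciprocity: 17 ≡ 1 and 583 ≡ 3 (mod 4), so (17/583) = +(583/17).
Reduce top mod 17: now compute (5/17).
Reciprocity: 5 ≡ 1 and 17 ≡ 1 (mod 4), so (5/17) = +(17/5).
Reduce top mod 5: now compute (2/5).
Pull out 2: since 5 ≡ 5 (mod 8), (2/5) = -1.
Reached (1/5) = 1. Collecting the sign flips along the way, the symbol is -1.

-1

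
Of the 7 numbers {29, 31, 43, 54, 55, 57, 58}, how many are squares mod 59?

2

(29/59) = +1 → QR.
(31/59) = -1 → non-residue.
(43/59) = -1 → non-residue.
(54/59) = -1 → non-residue.
(55/59) = -1 → non-residue.
(57/59) = +1 → QR.
(58/59) = -1 → non-residue.
Total quadratic residues among the 7: 2.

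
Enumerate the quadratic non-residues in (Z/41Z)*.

Square k = 1,…,20 (k and 41−k give the same square):
1²=1, 2²=4, 3²=9, 4²=16, 5²=25, 6²=36, 7²≡8, 8²≡23, 9²≡40, 10²≡18, 11²≡39, 12²≡21, 13²≡5, 14²≡32, 15²≡20, 16²≡10, 17²≡2, 18²≡37, 19²≡33, 20²≡31 (mod 41).
The residues are {1, 2, 4, 5, 8, 9, 10, 16, 18, 20, 21, 23, 25, 31, 32, 33, 36, 37, 39, 40}; the non-residues are the remaining 20 nonzero classes.

3,6,7,11,12,13,14,15,17,19,22,24,26,27,28,29,30,34,35,38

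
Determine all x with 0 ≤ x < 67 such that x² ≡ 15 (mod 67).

Since 67 ≡ 3 (mod 4), a square root of 15 is 15^((67+1)/4) = 15^17 mod 67.
Repeated squaring: 15^2≡24, 15^4≡40, 15^8≡59, 15^16≡64 (mod 67).
15^17 = 15^(16+1) ≡ 22 (mod 67).
Check: 22² = 484 ≡ 15 (mod 67). The two roots are 22 and 45.

22, 45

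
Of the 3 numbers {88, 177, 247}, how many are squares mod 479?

2

(88/479) = +1 → QR.
(177/479) = -1 → non-residue.
(247/479) = +1 → QR.
Total quadratic residues among the 3: 2.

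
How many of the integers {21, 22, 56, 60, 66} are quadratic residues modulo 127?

(21/127) = +1 → QR.
(22/127) = +1 → QR.
(56/127) = -1 → non-residue.
(60/127) = +1 → QR.
(66/127) = -1 → non-residue.
Total quadratic residues among the 5: 3.

3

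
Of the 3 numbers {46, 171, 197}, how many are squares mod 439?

1

(46/439) = -1 → non-residue.
(171/439) = +1 → QR.
(197/439) = -1 → non-residue.
Total quadratic residues among the 3: 1.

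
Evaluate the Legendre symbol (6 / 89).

Pull out 2: since 89 ≡ 1 (mod 8), (2/89) = +1.
Reciprocity: 3 ≡ 3 and 89 ≡ 1 (mod 4), so (3/89) = +(89/3).
Reduce top mod 3: now compute (2/3).
Pull out 2: since 3 ≡ 3 (mod 8), (2/3) = -1.
Reached (1/3) = 1. Collecting the sign flips along the way, the symbol is -1.

-1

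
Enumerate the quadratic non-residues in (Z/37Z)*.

Square k = 1,…,18 (k and 37−k give the same square):
1²=1, 2²=4, 3²=9, 4²=16, 5²=25, 6²=36, 7²≡12, 8²≡27, 9²≡7, 10²≡26, 11²≡10, 12²≡33, 13²≡21, 14²≡11, 15²≡3, 16²≡34, 17²≡30, 18²≡28 (mod 37).
The residues are {1, 3, 4, 7, 9, 10, 11, 12, 16, 21, 25, 26, 27, 28, 30, 33, 34, 36}; the non-residues are the remaining 18 nonzero classes.

2 5 6 8 13 14 15 17 18 19 20 22 23 24 29 31 32 35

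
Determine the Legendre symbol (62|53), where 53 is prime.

1

First reduce: 62 ≡ 9 (mod 53).
Reciprocity: 9 ≡ 1 and 53 ≡ 1 (mod 4), so (9/53) = +(53/9).
Reduce top mod 9: now compute (8/9).
Pull out 2^3: since 9 ≡ 1 (mod 8), (2/9) = +1, so (2/9)^3 = +1.
Reached (1/9) = 1. Collecting the sign flips along the way, the symbol is +1.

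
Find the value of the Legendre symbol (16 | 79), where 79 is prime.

Pull out 2^4: since 79 ≡ 7 (mod 8), (2/79) = +1, so (2/79)^4 = +1.
Reached (1/79) = 1. Collecting the sign flips along the way, the symbol is +1.

1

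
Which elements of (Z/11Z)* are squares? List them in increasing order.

Square k = 1,…,5 (k and 11−k give the same square):
1²=1, 2²=4, 3²=9, 4²≡5, 5²≡3 (mod 11).
So the quadratic residues mod 11 are {1, 3, 4, 5, 9}.

1,3,4,5,9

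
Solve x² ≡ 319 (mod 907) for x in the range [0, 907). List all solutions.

118, 789

Since 907 ≡ 3 (mod 4), a square root of 319 is 319^((907+1)/4) = 319^227 mod 907.
Repeated squaring: 319^2≡177, 319^4≡491, 319^8≡726, 319^16≡109, 319^32≡90, 319^64≡844, 319^128≡341 (mod 907).
319^227 = 319^(128+64+32+2+1) ≡ 118 (mod 907).
Check: 118² = 13924 ≡ 319 (mod 907). The two roots are 118 and 789.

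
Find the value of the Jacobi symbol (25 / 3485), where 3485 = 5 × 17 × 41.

0

Reciprocity: 25 ≡ 1 and 3485 ≡ 1 (mod 4), so (25/3485) = +(3485/25).
Reduce top mod 25: now compute (10/25).
Pull out 2: since 25 ≡ 1 (mod 8), (2/25) = +1.
Reciprocity: 5 ≡ 1 and 25 ≡ 1 (mod 4), so (5/25) = +(25/5).
Reduce top mod 5: now compute (0/5).
Top reduces to 0: gcd > 1, so the symbol is 0.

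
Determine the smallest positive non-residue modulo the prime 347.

2

(2/347) = −1, so 2 is the smallest positive non-residue mod 347.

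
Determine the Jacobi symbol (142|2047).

1

Pull out 2: since 2047 ≡ 7 (mod 8), (2/2047) = +1.
Reciprocity: 71 ≡ 3 and 2047 ≡ 3 (mod 4), so (71/2047) = −(2047/71).
Reduce top mod 71: now compute (59/71).
Reciprocity: 59 ≡ 3 and 71 ≡ 3 (mod 4), so (59/71) = −(71/59).
Reduce top mod 59: now compute (12/59).
Pull out 2^2: since 59 ≡ 3 (mod 8), (2/59) = -1, so (2/59)^2 = +1.
Reciprocity: 3 ≡ 3 and 59 ≡ 3 (mod 4), so (3/59) = −(59/3).
Reduce top mod 3: now compute (2/3).
Pull out 2: since 3 ≡ 3 (mod 8), (2/3) = -1.
Reached (1/3) = 1. Collecting the sign flips along the way, the symbol is +1.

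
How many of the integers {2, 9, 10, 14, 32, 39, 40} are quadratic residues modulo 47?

4

(2/47) = +1 → QR.
(9/47) = +1 → QR.
(10/47) = -1 → non-residue.
(14/47) = +1 → QR.
(32/47) = +1 → QR.
(39/47) = -1 → non-residue.
(40/47) = -1 → non-residue.
Total quadratic residues among the 7: 4.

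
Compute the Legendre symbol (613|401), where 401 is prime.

-1

Euler's criterion: (613/401) ≡ 212^200 (mod 401).
212^2 ≡ 32 (mod 401)
212^4 ≡ 222 (mod 401)
212^8 ≡ 362 (mod 401)
212^16 ≡ 318 (mod 401)
212^32 ≡ 72 (mod 401)
212^64 ≡ 372 (mod 401)
212^128 ≡ 39 (mod 401)
212^200 = 212^(128+64+8) ≡ 400 (mod 401).
Result is 400 ≡ −1, so (613/401) = −1.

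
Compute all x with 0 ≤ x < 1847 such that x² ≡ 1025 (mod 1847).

Since 1847 ≡ 3 (mod 4), a square root of 1025 is 1025^((1847+1)/4) = 1025^462 mod 1847.
Repeated squaring: 1025^2≡1529, 1025^4≡1386, 1025^8≡116, 1025^16≡527, 1025^32≡679, 1025^64≡1138, 1025^128≡297, 1025^256≡1400 (mod 1847).
1025^462 = 1025^(256+128+64+8+4+2) ≡ 1068 (mod 1847).
Check: 1068² = 1140624 ≡ 1025 (mod 1847). The two roots are 779 and 1068.

779, 1068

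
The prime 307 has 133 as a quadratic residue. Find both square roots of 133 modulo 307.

146, 161

Since 307 ≡ 3 (mod 4), a square root of 133 is 133^((307+1)/4) = 133^77 mod 307.
Repeated squaring: 133^2≡190, 133^4≡181, 133^8≡219, 133^16≡69, 133^32≡156, 133^64≡83 (mod 307).
133^77 = 133^(64+8+4+1) ≡ 146 (mod 307).
Check: 146² = 21316 ≡ 133 (mod 307). The two roots are 146 and 161.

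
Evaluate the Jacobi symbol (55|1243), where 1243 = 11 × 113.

Reciprocity: 55 ≡ 3 and 1243 ≡ 3 (mod 4), so (55/1243) = −(1243/55).
Reduce top mod 55: now compute (33/55).
Reciprocity: 33 ≡ 1 and 55 ≡ 3 (mod 4), so (33/55) = +(55/33).
Reduce top mod 33: now compute (22/33).
Pull out 2: since 33 ≡ 1 (mod 8), (2/33) = +1.
Reciprocity: 11 ≡ 3 and 33 ≡ 1 (mod 4), so (11/33) = +(33/11).
Reduce top mod 11: now compute (0/11).
Top reduces to 0: gcd > 1, so the symbol is 0.

0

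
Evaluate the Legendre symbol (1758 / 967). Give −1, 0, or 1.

First reduce: 1758 ≡ 791 (mod 967).
Reciprocity: 791 ≡ 3 and 967 ≡ 3 (mod 4), so (791/967) = −(967/791).
Reduce top mod 791: now compute (176/791).
Pull out 2^4: since 791 ≡ 7 (mod 8), (2/791) = +1, so (2/791)^4 = +1.
Reciprocity: 11 ≡ 3 and 791 ≡ 3 (mod 4), so (11/791) = −(791/11).
Reduce top mod 11: now compute (10/11).
Pull out 2: since 11 ≡ 3 (mod 8), (2/11) = -1.
Reciprocity: 5 ≡ 1 and 11 ≡ 3 (mod 4), so (5/11) = +(11/5).
Reduce top mod 5: now compute (1/5).
Reached (1/5) = 1. Collecting the sign flips along the way, the symbol is -1.

-1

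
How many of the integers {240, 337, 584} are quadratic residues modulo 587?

0

(240/587) = -1 → non-residue.
(337/587) = -1 → non-residue.
(584/587) = -1 → non-residue.
Total quadratic residues among the 3: 0.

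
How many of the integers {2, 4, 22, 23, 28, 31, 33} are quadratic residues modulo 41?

5

(2/41) = +1 → QR.
(4/41) = +1 → QR.
(22/41) = -1 → non-residue.
(23/41) = +1 → QR.
(28/41) = -1 → non-residue.
(31/41) = +1 → QR.
(33/41) = +1 → QR.
Total quadratic residues among the 7: 5.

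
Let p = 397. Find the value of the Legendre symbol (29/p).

1

Euler's criterion: (29/397) ≡ 29^198 (mod 397).
29^2 ≡ 47 (mod 397)
29^4 ≡ 224 (mod 397)
29^8 ≡ 154 (mod 397)
29^16 ≡ 293 (mod 397)
29^32 ≡ 97 (mod 397)
29^64 ≡ 278 (mod 397)
29^128 ≡ 266 (mod 397)
29^198 = 29^(128+64+4+2) ≡ 1 (mod 397).
Result is 1, so (29/397) = 1.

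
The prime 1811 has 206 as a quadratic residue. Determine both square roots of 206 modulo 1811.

Since 1811 ≡ 3 (mod 4), a square root of 206 is 206^((1811+1)/4) = 206^453 mod 1811.
Repeated squaring: 206^2≡783, 206^4≡971, 206^8≡1121, 206^16≡1618, 206^32≡1029, 206^64≡1217, 206^128≡1502, 206^256≡1309 (mod 1811).
206^453 = 206^(256+128+64+4+1) ≡ 1232 (mod 1811).
Check: 1232² = 1517824 ≡ 206 (mod 1811). The two roots are 579 and 1232.

579, 1232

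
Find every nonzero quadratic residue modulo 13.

Square k = 1,…,6 (k and 13−k give the same square):
1²=1, 2²=4, 3²=9, 4²≡3, 5²≡12, 6²≡10 (mod 13).
So the quadratic residues mod 13 are {1, 3, 4, 9, 10, 12}.

1 3 4 9 10 12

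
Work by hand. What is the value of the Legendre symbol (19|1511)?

1

Reciprocity: 19 ≡ 3 and 1511 ≡ 3 (mod 4), so (19/1511) = −(1511/19).
Reduce top mod 19: now compute (10/19).
Pull out 2: since 19 ≡ 3 (mod 8), (2/19) = -1.
Reciprocity: 5 ≡ 1 and 19 ≡ 3 (mod 4), so (5/19) = +(19/5).
Reduce top mod 5: now compute (4/5).
Pull out 2^2: since 5 ≡ 5 (mod 8), (2/5) = -1, so (2/5)^2 = +1.
Reached (1/5) = 1. Collecting the sign flips along the way, the symbol is +1.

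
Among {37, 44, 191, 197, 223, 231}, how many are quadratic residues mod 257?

4

(37/257) = -1 → non-residue.
(44/257) = +1 → QR.
(191/257) = -1 → non-residue.
(197/257) = +1 → QR.
(223/257) = +1 → QR.
(231/257) = +1 → QR.
Total quadratic residues among the 6: 4.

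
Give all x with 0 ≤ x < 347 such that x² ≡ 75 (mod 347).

Since 347 ≡ 3 (mod 4), a square root of 75 is 75^((347+1)/4) = 75^87 mod 347.
Repeated squaring: 75^2≡73, 75^4≡124, 75^8≡108, 75^16≡213, 75^32≡259, 75^64≡110 (mod 347).
75^87 = 75^(64+16+4+2+1) ≡ 219 (mod 347).
Check: 219² = 47961 ≡ 75 (mod 347). The two roots are 128 and 219.

128, 219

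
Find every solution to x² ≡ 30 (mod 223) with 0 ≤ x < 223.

91, 132

Since 223 ≡ 3 (mod 4), a square root of 30 is 30^((223+1)/4) = 30^56 mod 223.
Repeated squaring: 30^2≡8, 30^4≡64, 30^8≡82, 30^16≡34, 30^32≡41 (mod 223).
30^56 = 30^(32+16+8) ≡ 132 (mod 223).
Check: 132² = 17424 ≡ 30 (mod 223). The two roots are 91 and 132.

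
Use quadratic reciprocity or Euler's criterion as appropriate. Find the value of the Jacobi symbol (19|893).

0

Reciprocity: 19 ≡ 3 and 893 ≡ 1 (mod 4), so (19/893) = +(893/19).
Reduce top mod 19: now compute (0/19).
Top reduces to 0: gcd > 1, so the symbol is 0.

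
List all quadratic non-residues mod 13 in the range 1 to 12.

Square k = 1,…,6 (k and 13−k give the same square):
1²=1, 2²=4, 3²=9, 4²≡3, 5²≡12, 6²≡10 (mod 13).
The residues are {1, 3, 4, 9, 10, 12}; the non-residues are the remaining 6 nonzero classes.

2 5 6 7 8 11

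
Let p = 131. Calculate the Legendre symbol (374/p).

First reduce: 374 ≡ 112 (mod 131).
Pull out 2^4: since 131 ≡ 3 (mod 8), (2/131) = -1, so (2/131)^4 = +1.
Reciprocity: 7 ≡ 3 and 131 ≡ 3 (mod 4), so (7/131) = −(131/7).
Reduce top mod 7: now compute (5/7).
Reciprocity: 5 ≡ 1 and 7 ≡ 3 (mod 4), so (5/7) = +(7/5).
Reduce top mod 5: now compute (2/5).
Pull out 2: since 5 ≡ 5 (mod 8), (2/5) = -1.
Reached (1/5) = 1. Collecting the sign flips along the way, the symbol is +1.

1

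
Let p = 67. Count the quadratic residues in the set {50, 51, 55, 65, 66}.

(50/67) = -1 → non-residue.
(51/67) = -1 → non-residue.
(55/67) = +1 → QR.
(65/67) = +1 → QR.
(66/67) = -1 → non-residue.
Total quadratic residues among the 5: 2.

2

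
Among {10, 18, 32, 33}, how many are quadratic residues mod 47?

2

(10/47) = -1 → non-residue.
(18/47) = +1 → QR.
(32/47) = +1 → QR.
(33/47) = -1 → non-residue.
Total quadratic residues among the 4: 2.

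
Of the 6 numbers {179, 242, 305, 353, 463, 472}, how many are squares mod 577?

(179/577) = -1 → non-residue.
(242/577) = +1 → QR.
(305/577) = +1 → QR.
(353/577) = -1 → non-residue.
(463/577) = +1 → QR.
(472/577) = +1 → QR.
Total quadratic residues among the 6: 4.

4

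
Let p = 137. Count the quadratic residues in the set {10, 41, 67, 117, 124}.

(10/137) = -1 → non-residue.
(41/137) = -1 → non-residue.
(67/137) = -1 → non-residue.
(117/137) = -1 → non-residue.
(124/137) = -1 → non-residue.
Total quadratic residues among the 5: 0.

0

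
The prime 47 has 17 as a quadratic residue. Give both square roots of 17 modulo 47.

Since 47 ≡ 3 (mod 4), a square root of 17 is 17^((47+1)/4) = 17^12 mod 47.
Repeated squaring: 17^2≡7, 17^4≡2, 17^8≡4 (mod 47).
17^12 = 17^(8+4) ≡ 8 (mod 47).
Check: 8² = 64 ≡ 17 (mod 47). The two roots are 8 and 39.

8, 39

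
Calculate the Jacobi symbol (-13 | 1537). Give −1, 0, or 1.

1

First reduce: -13 ≡ 1524 (mod 1537).
Pull out 2^2: since 1537 ≡ 1 (mod 8), (2/1537) = +1, so (2/1537)^2 = +1.
Reciprocity: 381 ≡ 1 and 1537 ≡ 1 (mod 4), so (381/1537) = +(1537/381).
Reduce top mod 381: now compute (13/381).
Reciprocity: 13 ≡ 1 and 381 ≡ 1 (mod 4), so (13/381) = +(381/13).
Reduce top mod 13: now compute (4/13).
Pull out 2^2: since 13 ≡ 5 (mod 8), (2/13) = -1, so (2/13)^2 = +1.
Reached (1/13) = 1. Collecting the sign flips along the way, the symbol is +1.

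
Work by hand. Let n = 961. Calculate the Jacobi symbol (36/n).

Pull out 2^2: since 961 ≡ 1 (mod 8), (2/961) = +1, so (2/961)^2 = +1.
Reciprocity: 9 ≡ 1 and 961 ≡ 1 (mod 4), so (9/961) = +(961/9).
Reduce top mod 9: now compute (7/9).
Reciprocity: 7 ≡ 3 and 9 ≡ 1 (mod 4), so (7/9) = +(9/7).
Reduce top mod 7: now compute (2/7).
Pull out 2: since 7 ≡ 7 (mod 8), (2/7) = +1.
Reached (1/7) = 1. Collecting the sign flips along the way, the symbol is +1.

1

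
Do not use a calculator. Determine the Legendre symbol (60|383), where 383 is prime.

Pull out 2^2: since 383 ≡ 7 (mod 8), (2/383) = +1, so (2/383)^2 = +1.
Reciprocity: 15 ≡ 3 and 383 ≡ 3 (mod 4), so (15/383) = −(383/15).
Reduce top mod 15: now compute (8/15).
Pull out 2^3: since 15 ≡ 7 (mod 8), (2/15) = +1, so (2/15)^3 = +1.
Reached (1/15) = 1. Collecting the sign flips along the way, the symbol is -1.

-1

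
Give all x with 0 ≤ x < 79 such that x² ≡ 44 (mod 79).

26, 53

Since 79 ≡ 3 (mod 4), a square root of 44 is 44^((79+1)/4) = 44^20 mod 79.
Repeated squaring: 44^2≡40, 44^4≡20, 44^8≡5, 44^16≡25 (mod 79).
44^20 = 44^(16+4) ≡ 26 (mod 79).
Check: 26² = 676 ≡ 44 (mod 79). The two roots are 26 and 53.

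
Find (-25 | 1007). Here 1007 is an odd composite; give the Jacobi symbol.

-1

First reduce: -25 ≡ 982 (mod 1007).
Pull out 2: since 1007 ≡ 7 (mod 8), (2/1007) = +1.
Reciprocity: 491 ≡ 3 and 1007 ≡ 3 (mod 4), so (491/1007) = −(1007/491).
Reduce top mod 491: now compute (25/491).
Reciprocity: 25 ≡ 1 and 491 ≡ 3 (mod 4), so (25/491) = +(491/25).
Reduce top mod 25: now compute (16/25).
Pull out 2^4: since 25 ≡ 1 (mod 8), (2/25) = +1, so (2/25)^4 = +1.
Reached (1/25) = 1. Collecting the sign flips along the way, the symbol is -1.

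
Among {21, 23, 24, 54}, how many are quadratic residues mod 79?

2

(21/79) = +1 → QR.
(23/79) = +1 → QR.
(24/79) = -1 → non-residue.
(54/79) = -1 → non-residue.
Total quadratic residues among the 4: 2.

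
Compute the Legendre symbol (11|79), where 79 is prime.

1

Euler's criterion: (11/79) ≡ 11^39 (mod 79).
11^2 ≡ 42 (mod 79)
11^4 ≡ 26 (mod 79)
11^8 ≡ 44 (mod 79)
11^16 ≡ 40 (mod 79)
11^32 ≡ 20 (mod 79)
11^39 = 11^(32+4+2+1) ≡ 1 (mod 79).
Result is 1, so (11/79) = 1.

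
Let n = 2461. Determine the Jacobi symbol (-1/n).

1

First reduce: -1 ≡ 2460 (mod 2461).
Pull out 2^2: since 2461 ≡ 5 (mod 8), (2/2461) = -1, so (2/2461)^2 = +1.
Reciprocity: 615 ≡ 3 and 2461 ≡ 1 (mod 4), so (615/2461) = +(2461/615).
Reduce top mod 615: now compute (1/615).
Reached (1/615) = 1. Collecting the sign flips along the way, the symbol is +1.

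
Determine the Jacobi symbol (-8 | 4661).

-1

First reduce: -8 ≡ 4653 (mod 4661).
Reciprocity: 4653 ≡ 1 and 4661 ≡ 1 (mod 4), so (4653/4661) = +(4661/4653).
Reduce top mod 4653: now compute (8/4653).
Pull out 2^3: since 4653 ≡ 5 (mod 8), (2/4653) = -1, so (2/4653)^3 = -1.
Reached (1/4653) = 1. Collecting the sign flips along the way, the symbol is -1.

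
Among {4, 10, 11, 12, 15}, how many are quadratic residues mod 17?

(4/17) = +1 → QR.
(10/17) = -1 → non-residue.
(11/17) = -1 → non-residue.
(12/17) = -1 → non-residue.
(15/17) = +1 → QR.
Total quadratic residues among the 5: 2.

2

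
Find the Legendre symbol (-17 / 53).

1

Euler's criterion: (-17/53) ≡ 36^26 (mod 53).
36^2 ≡ 24 (mod 53)
36^4 ≡ 46 (mod 53)
36^8 ≡ 49 (mod 53)
36^16 ≡ 16 (mod 53)
36^26 = 36^(16+8+2) ≡ 1 (mod 53).
Result is 1, so (-17/53) = 1.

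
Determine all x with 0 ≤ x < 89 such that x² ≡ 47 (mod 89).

15, 74

89 ≡ 1 (mod 4), so we find a root by search.
Trying successive values, 15² = 225 ≡ 47 (mod 89). The other root is 89 − 15 = 74.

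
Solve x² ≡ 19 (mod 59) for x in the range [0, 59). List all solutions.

14, 45

Since 59 ≡ 3 (mod 4), a square root of 19 is 19^((59+1)/4) = 19^15 mod 59.
Repeated squaring: 19^2≡7, 19^4≡49, 19^8≡41 (mod 59).
19^15 = 19^(8+4+2+1) ≡ 45 (mod 59).
Check: 45² = 2025 ≡ 19 (mod 59). The two roots are 14 and 45.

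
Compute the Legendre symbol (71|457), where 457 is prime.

Euler's criterion: (71/457) ≡ 71^228 (mod 457).
71^2 ≡ 14 (mod 457)
71^4 ≡ 196 (mod 457)
71^8 ≡ 28 (mod 457)
71^16 ≡ 327 (mod 457)
71^32 ≡ 448 (mod 457)
71^64 ≡ 81 (mod 457)
71^128 ≡ 163 (mod 457)
71^228 = 71^(128+64+32+4) ≡ 456 (mod 457).
Result is 456 ≡ −1, so (71/457) = −1.

-1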